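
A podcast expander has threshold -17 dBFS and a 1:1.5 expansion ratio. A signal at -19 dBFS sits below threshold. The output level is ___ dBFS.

The input is 2 dB below the -17 dBFS threshold.
A 1:1.5 expander multiplies undershoot by 1.5: 2 × 1.5 = 3 dB below threshold.
Output = -17 − 3 = -20 dBFS.

-20 dBFS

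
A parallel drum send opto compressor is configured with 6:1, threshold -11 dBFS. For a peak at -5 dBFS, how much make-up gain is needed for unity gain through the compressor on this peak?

5 dB

Overshoot 6 dB → 6/6 = 1 dB after compression, so the compressed level is -11 + 1 = -10 dBFS.
Make-up = target − compressed = -5 − (-10) = 5 dB.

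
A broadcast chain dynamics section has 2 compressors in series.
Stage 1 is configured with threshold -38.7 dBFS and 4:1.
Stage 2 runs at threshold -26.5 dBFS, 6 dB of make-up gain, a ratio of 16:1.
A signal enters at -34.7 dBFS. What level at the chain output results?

Stage 1: overshoot 4 dB → 4/4 = 1 dB → -37.7 dBFS.
Stage 2: -37.7 dBFS is at or below the -26.5 dBFS threshold — no compression; make-up brings it to -31.7 dBFS.

-31.7 dBFS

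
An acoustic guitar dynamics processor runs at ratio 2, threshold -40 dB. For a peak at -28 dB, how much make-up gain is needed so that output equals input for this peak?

The peak compresses to -40 + 12/2 = -34 dB.
To reach -28 dB requires -28 − (-34) = 6 dB of make-up.

6 dB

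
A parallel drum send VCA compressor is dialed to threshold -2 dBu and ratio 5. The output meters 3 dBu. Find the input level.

23 dBu

The compressed level sits 3 − (-2) = 5 dB over threshold.
Input overshoot = R × output overshoot = 25 dB → input = -2 + 25 = 23 dBu.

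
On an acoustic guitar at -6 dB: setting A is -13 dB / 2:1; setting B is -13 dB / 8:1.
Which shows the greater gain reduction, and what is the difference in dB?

A: 7 dB over, compressed to 3.5 dB over, so 3.5 dB of GR.
B: 7 dB over, compressed to 0.875 dB over, so 6.125 dB of GR.
B applies 2.625 dB more gain reduction.

B, by 2.625 dB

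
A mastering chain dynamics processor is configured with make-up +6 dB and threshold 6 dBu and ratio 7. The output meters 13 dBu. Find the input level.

Remove make-up: 13 − 6 = 7 dBu.
That's 1 dB above the 6 dBu threshold.
Undo the ratio: input overshoot = 1 × 7 = 7 dB, giving input = 13 dBu.

13 dBu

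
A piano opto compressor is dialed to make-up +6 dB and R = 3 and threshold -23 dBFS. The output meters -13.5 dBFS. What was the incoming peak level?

-12.5 dBFS

Remove make-up: -13.5 − 6 = -19.5 dBFS.
That's 3.5 dB above the -23 dBFS threshold.
Undo the ratio: input overshoot = 3.5 × 3 = 10.5 dB, giving input = -12.5 dBFS.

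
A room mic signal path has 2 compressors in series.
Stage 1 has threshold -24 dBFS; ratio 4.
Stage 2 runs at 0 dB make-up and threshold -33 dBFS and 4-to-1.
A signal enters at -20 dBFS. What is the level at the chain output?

-30.5 dBFS

Stage 1: 4 dB above -24 dBFS, reduced 4:1 to 1 dB above → -23 dBFS.
Stage 2: overshoot 10 dB → 10/4 = 2.5 dB → -30.5 dBFS.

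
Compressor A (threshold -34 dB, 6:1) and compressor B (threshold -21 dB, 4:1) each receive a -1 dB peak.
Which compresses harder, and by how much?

A, by 12.5 dB

A: 33 dB over, compressed to 5.5 dB over, so 27.5 dB of GR.
B: 20 dB over, compressed to 5 dB over, so 15 dB of GR.
A applies 12.5 dB more gain reduction.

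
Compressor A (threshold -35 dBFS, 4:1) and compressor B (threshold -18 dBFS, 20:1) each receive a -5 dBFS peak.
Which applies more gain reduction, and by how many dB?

A, by 10.15 dB

A: 30 dB over, compressed to 7.5 dB over, so 22.5 dB of GR.
B: 13 dB over, compressed to 0.65 dB over, so 12.35 dB of GR.
A reduces 10.15 dB more.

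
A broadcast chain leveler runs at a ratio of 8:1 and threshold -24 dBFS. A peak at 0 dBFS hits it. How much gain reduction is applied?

The signal is 24 dB above threshold.
At 8:1, output sits 24/8 = 3 dB above threshold.
So the signal is attenuated by 24 − 3 = 21 dB.

21 dB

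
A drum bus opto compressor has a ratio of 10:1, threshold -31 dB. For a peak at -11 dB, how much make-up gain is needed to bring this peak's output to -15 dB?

Overshoot 20 dB → 20/10 = 2 dB after compression, so the compressed level is -31 + 2 = -29 dB.
Make-up = target − compressed = -15 − (-29) = 14 dB.

14 dB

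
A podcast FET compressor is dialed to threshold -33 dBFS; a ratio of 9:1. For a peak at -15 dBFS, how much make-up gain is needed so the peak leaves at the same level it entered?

16 dB

Overshoot 18 dB → 18/9 = 2 dB after compression, so the compressed level is -33 + 2 = -31 dBFS.
Make-up = target − compressed = -15 − (-31) = 16 dB.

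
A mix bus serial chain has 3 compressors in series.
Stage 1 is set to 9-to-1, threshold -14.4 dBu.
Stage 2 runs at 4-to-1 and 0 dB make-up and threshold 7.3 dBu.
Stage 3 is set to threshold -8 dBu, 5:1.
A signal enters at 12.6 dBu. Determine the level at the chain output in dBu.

Stage 1: 27 dB above -14.4 dBu, reduced 9:1 to 3 dB above → -11.4 dBu.
Stage 2: -11.4 dBu ≤ 7.3 dBu, so stage 2 doesn't engage; output -11.4 dBu.
Stage 3: -11.4 dBu is at or below the -8 dBu threshold — no compression; output -11.4 dBu.

-11.4 dBu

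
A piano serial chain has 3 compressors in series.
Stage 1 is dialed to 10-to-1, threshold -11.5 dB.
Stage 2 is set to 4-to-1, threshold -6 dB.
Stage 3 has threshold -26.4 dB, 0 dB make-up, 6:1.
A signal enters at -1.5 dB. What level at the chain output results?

-23.75 dB

Stage 1: 10 dB above -11.5 dB, reduced 10:1 to 1 dB above → -10.5 dB.
Stage 2: -10.5 dB is at or below the -6 dB threshold — no compression; output -10.5 dB.
Stage 3: overshoot 15.9 dB → 15.9/6 = 2.65 dB → -23.75 dB.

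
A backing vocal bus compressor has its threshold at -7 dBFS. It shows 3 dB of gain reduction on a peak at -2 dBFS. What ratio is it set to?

Input overshoot = -2 − (-7) = 5 dB.
Output overshoot = 5 − 3 = 2 dB.
Ratio = input overshoot / output overshoot = 5 / 2 = 2.5.

2.5:1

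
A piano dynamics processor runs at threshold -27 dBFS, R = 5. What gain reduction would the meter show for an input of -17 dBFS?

8 dB

Overshoot = -17 − (-27) = 10 dB.
At 5:1, output sits 10/5 = 2 dB above threshold.
GR = overshoot in − overshoot out = 10 − 2 = 8 dB.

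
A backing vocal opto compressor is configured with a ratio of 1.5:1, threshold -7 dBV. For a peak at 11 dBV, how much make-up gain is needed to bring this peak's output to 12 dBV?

Without make-up, output = threshold + overshoot/1.5 = -7 + 12 = 5 dBV.
Gap to target: 7 dB.

7 dB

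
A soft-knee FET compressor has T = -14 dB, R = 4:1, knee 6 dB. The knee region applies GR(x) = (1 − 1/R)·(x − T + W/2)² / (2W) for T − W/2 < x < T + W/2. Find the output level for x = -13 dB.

-14 dB

x − T + W/2 = -13 − (-14) + 3 = 4.
GR = (1 − 1/4) × 4² / 12 = 0.75 × 16 / 12 = 1 dB.
Output = -13 − 1 = -14 dB.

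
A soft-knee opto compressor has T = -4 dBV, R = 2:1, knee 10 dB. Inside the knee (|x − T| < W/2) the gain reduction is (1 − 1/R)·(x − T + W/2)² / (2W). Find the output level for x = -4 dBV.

-4.625 dBV

x − T + W/2 = -4 − (-4) + 5 = 5.
GR = (1 − 1/2) × 5² / 20 = 0.5 × 25 / 20 = 0.625 dB.
Output = -4 − 0.625 = -4.625 dBV.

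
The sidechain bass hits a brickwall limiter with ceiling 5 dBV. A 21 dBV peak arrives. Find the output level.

The limiter clamps the peak to its 5 dBV ceiling.

5 dBV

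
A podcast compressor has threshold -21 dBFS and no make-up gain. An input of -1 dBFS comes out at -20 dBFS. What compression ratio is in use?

Input overshoot = -1 − (-21) = 20 dB; output overshoot = -20 − (-21) = 1 dB.
Ratio = 20 / 1 = 20.

20:1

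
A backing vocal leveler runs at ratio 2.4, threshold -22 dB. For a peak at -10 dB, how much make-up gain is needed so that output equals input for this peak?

7 dB

Overshoot 12 dB → 12/2.4 = 5 dB after compression, so the compressed level is -22 + 5 = -17 dB.
Make-up = target − compressed = -10 − (-17) = 7 dB.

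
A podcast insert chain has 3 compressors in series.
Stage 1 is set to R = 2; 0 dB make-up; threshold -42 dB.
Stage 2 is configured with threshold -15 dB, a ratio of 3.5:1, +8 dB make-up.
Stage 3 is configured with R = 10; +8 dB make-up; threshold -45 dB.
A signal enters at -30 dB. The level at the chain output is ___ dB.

-35.3 dB

Stage 1: overshoot 12 dB → 12/2 = 6 dB → -36 dB.
Stage 2: below threshold (-36 ≤ -15); passes unchanged; make-up brings it to -28 dB.
Stage 3: 17 dB above -45 dB, reduced 10:1 to 1.7 dB above → -43.3 dB; +8 dB make-up → -35.3 dB.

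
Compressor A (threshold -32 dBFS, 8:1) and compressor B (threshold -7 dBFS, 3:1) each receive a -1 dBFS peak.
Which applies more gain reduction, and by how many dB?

A: overshoot 31 dB → output overshoot 3.875 dB → GR 27.125 dB.
B: overshoot 6 dB → output overshoot 2 dB → GR 4 dB.
A reduces 23.125 dB more.

A, by 23.125 dB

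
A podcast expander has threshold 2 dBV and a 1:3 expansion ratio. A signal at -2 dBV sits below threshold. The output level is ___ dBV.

-10 dBV

Below threshold, a 1:3 expander applies gain = (3−1)×(T − x) of attenuation.
(3−1) × 4 = 8 dB, so output = -2 − 8 = -10 dBV.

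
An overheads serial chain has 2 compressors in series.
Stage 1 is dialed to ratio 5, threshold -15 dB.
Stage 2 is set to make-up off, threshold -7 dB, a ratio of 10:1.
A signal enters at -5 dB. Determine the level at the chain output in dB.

Stage 1: overshoot 10 dB → 10/5 = 2 dB → -13 dB.
Stage 2: -13 dB is at or below the -7 dB threshold — no compression; output -13 dB.

-13 dB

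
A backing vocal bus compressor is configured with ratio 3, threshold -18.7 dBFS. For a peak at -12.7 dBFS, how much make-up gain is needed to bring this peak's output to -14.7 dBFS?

Overshoot 6 dB → 6/3 = 2 dB after compression, so the compressed level is -18.7 + 2 = -16.7 dBFS.
Make-up = target − compressed = -14.7 − (-16.7) = 2 dB.

2 dB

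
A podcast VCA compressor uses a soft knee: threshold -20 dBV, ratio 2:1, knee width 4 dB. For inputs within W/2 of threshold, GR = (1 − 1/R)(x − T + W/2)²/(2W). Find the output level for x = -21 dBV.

x − T + W/2 = -21 − (-20) + 2 = 1.
GR = (1 − 1/2) × 1² / 8 = 0.5 × 1 / 8 = 0.0625 dB.
Output = -21 − 0.0625 = -21.0625 dBV.

-21.0625 dBV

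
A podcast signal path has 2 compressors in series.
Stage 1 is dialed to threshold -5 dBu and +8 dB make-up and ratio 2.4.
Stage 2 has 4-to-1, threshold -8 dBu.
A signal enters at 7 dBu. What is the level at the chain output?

Stage 1: 12 dB above -5 dBu, reduced 2.4:1 to 5 dB above → 0 dBu; +8 dB make-up → 8 dBu.
Stage 2: overshoot 16 dB → 16/4 = 4 dB → -4 dBu.

-4 dBu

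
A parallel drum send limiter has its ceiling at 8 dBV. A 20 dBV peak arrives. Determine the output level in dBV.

8 dBV

At ∞:1, everything above 8 dBV is held at the ceiling.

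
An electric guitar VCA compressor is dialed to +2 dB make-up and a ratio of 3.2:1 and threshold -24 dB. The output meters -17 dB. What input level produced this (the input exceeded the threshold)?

-8 dB

Remove make-up: -17 − 2 = -19 dB.
The compressed level sits -19 − (-24) = 5 dB over threshold.
Input overshoot = R × output overshoot = 16 dB → input = -24 + 16 = -8 dB.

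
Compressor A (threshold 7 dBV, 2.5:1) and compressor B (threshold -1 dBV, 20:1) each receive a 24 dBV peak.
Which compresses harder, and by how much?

A: 17 dB over, compressed to 6.8 dB over, so 10.2 dB of GR.
B: 25 dB over, compressed to 1.25 dB over, so 23.75 dB of GR.
Difference: 13.55 dB in favour of B.

B, by 13.55 dB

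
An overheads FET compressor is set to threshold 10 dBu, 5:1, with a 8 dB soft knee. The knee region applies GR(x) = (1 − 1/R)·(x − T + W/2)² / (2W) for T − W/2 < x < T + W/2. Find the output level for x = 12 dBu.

10.2 dBu

x − T + W/2 = 12 − 10 + 4 = 6.
GR = (1 − 1/5) × 6² / 16 = 0.8 × 36 / 16 = 1.8 dB.
Output = 12 − 1.8 = 10.2 dBu.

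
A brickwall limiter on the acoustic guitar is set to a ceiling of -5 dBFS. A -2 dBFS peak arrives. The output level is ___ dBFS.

A brickwall limiter is an ∞:1 compressor: any input above the ceiling is clamped to -5 dBFS.

-5 dBFS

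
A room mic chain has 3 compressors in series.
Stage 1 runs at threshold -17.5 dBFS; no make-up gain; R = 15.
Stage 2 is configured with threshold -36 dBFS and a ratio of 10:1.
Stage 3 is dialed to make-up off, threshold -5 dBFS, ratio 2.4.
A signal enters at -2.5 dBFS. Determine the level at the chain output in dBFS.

-34.05 dBFS

Stage 1: overshoot 15 dB → 15/15 = 1 dB → -16.5 dBFS.
Stage 2: 19.5 dB above -36 dBFS, reduced 10:1 to 1.95 dB above → -34.05 dBFS.
Stage 3: below threshold (-34.05 ≤ -5); passes unchanged; output -34.05 dBFS.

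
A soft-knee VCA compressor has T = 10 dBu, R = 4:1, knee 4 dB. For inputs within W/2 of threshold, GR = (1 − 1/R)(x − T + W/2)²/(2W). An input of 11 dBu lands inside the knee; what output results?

10.15625 dBu

x − T + W/2 = 11 − 10 + 2 = 3.
GR = (1 − 1/4) × 3² / 8 = 0.75 × 9 / 8 = 0.84375 dB.
Output = 11 − 0.84375 = 10.15625 dBu.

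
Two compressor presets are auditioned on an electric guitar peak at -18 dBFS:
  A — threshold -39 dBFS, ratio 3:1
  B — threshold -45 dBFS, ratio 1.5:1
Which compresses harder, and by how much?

A: 21 dB over, compressed to 7 dB over, so 14 dB of GR.
B: 27 dB over, compressed to 18 dB over, so 9 dB of GR.
Difference: 5 dB in favour of A.

A, by 5 dB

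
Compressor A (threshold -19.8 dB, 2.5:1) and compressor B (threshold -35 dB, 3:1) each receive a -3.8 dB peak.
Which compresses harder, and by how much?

A: 16 dB over, compressed to 6.4 dB over, so 9.6 dB of GR.
B: 31.2 dB over, compressed to 10.4 dB over, so 20.8 dB of GR.
B reduces 11.2 dB more.

B, by 11.2 dB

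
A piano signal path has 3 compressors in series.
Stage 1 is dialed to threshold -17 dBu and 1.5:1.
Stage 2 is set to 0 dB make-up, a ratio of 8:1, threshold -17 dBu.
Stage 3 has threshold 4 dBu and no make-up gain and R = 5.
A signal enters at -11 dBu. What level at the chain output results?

-16.5 dBu

Stage 1: 6 dB above -17 dBu, reduced 1.5:1 to 4 dB above → -13 dBu.
Stage 2: 4 dB above -17 dBu, reduced 8:1 to 0.5 dB above → -16.5 dBu.
Stage 3: below threshold (-16.5 ≤ 4); passes unchanged; output -16.5 dBu.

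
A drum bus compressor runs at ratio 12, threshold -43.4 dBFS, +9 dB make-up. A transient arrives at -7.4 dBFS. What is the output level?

-31.4 dBFS

The input is 36 dB above the -43.4 dBFS threshold.
The 36 dB excess becomes 3 dB after 12:1 reduction.
Output = -43.4 + 3 = -40.4 dBFS; make-up adds 9 dB, giving -31.4 dBFS.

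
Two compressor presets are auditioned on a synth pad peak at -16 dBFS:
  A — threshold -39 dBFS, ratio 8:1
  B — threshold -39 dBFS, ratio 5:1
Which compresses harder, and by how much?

A, by 1.725 dB

A: GR = 23 − 23/8 = 20.125 dB.
B: GR = 23 − 23/5 = 18.4 dB.
Difference: 1.725 dB in favour of A.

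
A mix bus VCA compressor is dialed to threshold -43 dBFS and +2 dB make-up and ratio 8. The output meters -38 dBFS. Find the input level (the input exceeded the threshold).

-19 dBFS

Before make-up, the level was -38 − 2 = -40 dBFS.
The compressed level sits -40 − (-43) = 3 dB over threshold.
Input overshoot = R × output overshoot = 24 dB → input = -43 + 24 = -19 dBFS.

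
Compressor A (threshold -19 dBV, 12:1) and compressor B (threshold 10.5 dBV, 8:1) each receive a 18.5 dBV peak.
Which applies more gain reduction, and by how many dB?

A, by 27.375 dB

A: overshoot 37.5 dB → output overshoot 3.125 dB → GR 34.375 dB.
B: overshoot 8 dB → output overshoot 1 dB → GR 7 dB.
A applies 27.375 dB more gain reduction.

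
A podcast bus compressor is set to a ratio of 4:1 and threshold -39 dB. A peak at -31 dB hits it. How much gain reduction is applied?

6 dB

-31 dB exceeds the threshold by 8 dB.
After 4:1 compression the overshoot becomes 8/4 = 2 dB.
So the signal is attenuated by 8 − 2 = 6 dB.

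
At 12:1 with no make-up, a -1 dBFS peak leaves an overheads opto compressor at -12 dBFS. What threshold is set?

Gain reduction = -1 − (-12) = 11 dB; output overshoot = GR / (R − 1) = 11 / 11 = 1 dB.
Threshold = output − output overshoot = -12 − 1 = -13 dBFS.

-13 dBFS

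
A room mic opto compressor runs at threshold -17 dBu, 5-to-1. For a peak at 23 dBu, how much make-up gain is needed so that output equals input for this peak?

32 dB

Without make-up, output = threshold + overshoot/5 = -17 + 8 = -9 dBu.
Gap to target: 32 dB.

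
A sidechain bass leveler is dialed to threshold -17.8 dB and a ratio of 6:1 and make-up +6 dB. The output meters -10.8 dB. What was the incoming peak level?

Remove make-up: -10.8 − 6 = -16.8 dB.
That's 1 dB above the -17.8 dB threshold.
Undo the ratio: input overshoot = 1 × 6 = 6 dB, giving input = -11.8 dB.

-11.8 dB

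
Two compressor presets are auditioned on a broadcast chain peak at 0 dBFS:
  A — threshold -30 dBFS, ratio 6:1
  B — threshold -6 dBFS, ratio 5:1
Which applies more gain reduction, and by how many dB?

A, by 20.2 dB

A: 30 dB over, compressed to 5 dB over, so 25 dB of GR.
B: 6 dB over, compressed to 1.2 dB over, so 4.8 dB of GR.
A reduces 20.2 dB more.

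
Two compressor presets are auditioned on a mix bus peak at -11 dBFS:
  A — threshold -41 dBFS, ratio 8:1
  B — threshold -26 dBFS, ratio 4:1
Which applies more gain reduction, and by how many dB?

A: overshoot 30 dB → output overshoot 3.75 dB → GR 26.25 dB.
B: overshoot 15 dB → output overshoot 3.75 dB → GR 11.25 dB.
A reduces 15 dB more.

A, by 15 dB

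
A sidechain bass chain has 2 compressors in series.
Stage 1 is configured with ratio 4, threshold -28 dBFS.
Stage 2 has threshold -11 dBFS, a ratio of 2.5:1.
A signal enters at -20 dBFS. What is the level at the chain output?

-26 dBFS

Stage 1: 8 dB above -28 dBFS, reduced 4:1 to 2 dB above → -26 dBFS.
Stage 2: -26 dBFS is at or below the -11 dBFS threshold — no compression; output -26 dBFS.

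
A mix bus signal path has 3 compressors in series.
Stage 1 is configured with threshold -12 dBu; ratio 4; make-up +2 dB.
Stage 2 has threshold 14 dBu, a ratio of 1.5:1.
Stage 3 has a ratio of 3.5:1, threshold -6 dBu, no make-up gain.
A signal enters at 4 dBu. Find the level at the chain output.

-6 dBu

Stage 1: overshoot 16 dB → 16/4 = 4 dB → -8 dBu; +2 dB make-up → -6 dBu.
Stage 2: -6 dBu is at or below the 14 dBu threshold — no compression; output -6 dBu.
Stage 3: below threshold (-6 ≤ -6); passes unchanged; output -6 dBu.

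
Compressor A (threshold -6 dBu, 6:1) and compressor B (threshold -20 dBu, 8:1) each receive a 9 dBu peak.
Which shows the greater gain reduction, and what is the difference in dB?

B, by 12.875 dB

A: GR = 15 − 15/6 = 12.5 dB.
B: GR = 29 − 29/8 = 25.375 dB.
B reduces 12.875 dB more.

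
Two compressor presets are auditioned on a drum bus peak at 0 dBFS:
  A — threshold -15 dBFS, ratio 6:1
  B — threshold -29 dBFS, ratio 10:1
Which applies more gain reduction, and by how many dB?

B, by 13.6 dB

A: overshoot 15 dB → output overshoot 2.5 dB → GR 12.5 dB.
B: overshoot 29 dB → output overshoot 2.9 dB → GR 26.1 dB.
B reduces 13.6 dB more.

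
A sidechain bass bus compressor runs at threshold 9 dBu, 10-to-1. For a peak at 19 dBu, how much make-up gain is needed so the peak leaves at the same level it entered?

The peak compresses to 9 + 10/10 = 10 dBu.
To reach 19 dBu requires 19 − 10 = 9 dB of make-up.

9 dB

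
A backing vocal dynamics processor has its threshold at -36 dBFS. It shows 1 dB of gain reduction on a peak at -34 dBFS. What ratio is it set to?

2:1

Input overshoot = -34 − (-36) = 2 dB.
Output overshoot = 2 − 1 = 1 dB.
Ratio = input overshoot / output overshoot = 2 / 1 = 2.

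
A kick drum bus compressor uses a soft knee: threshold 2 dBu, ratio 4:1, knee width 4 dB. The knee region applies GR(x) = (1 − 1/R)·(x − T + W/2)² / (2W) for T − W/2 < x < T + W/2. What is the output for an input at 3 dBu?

x − T + W/2 = 3 − 2 + 2 = 3.
GR = (1 − 1/4) × 3² / 8 = 0.75 × 9 / 8 = 0.84375 dB.
Output = 3 − 0.84375 = 2.15625 dBu.

2.15625 dBu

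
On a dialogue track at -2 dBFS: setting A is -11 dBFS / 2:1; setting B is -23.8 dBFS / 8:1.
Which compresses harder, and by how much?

B, by 14.575 dB

A: overshoot 9 dB → output overshoot 4.5 dB → GR 4.5 dB.
B: overshoot 21.8 dB → output overshoot 2.725 dB → GR 19.075 dB.
B reduces 14.575 dB more.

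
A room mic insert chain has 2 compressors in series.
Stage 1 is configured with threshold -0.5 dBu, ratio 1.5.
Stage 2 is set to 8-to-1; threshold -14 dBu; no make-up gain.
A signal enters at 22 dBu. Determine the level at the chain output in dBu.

-10.4375 dBu

Stage 1: 22.5 dB above -0.5 dBu, reduced 1.5:1 to 15 dB above → 14.5 dBu.
Stage 2: 14.5 dBu is 28.5 dB over -14 dBu; at 8:1 that becomes 3.5625 dB over, giving -10.4375 dBu.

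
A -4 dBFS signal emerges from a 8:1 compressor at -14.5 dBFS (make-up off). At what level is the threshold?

-16 dBFS

Gain reduction = -4 − (-14.5) = 10.5 dB; output overshoot = GR / (R − 1) = 10.5 / 7 = 1.5 dB.
Threshold = output − output overshoot = -14.5 − 1.5 = -16 dBFS.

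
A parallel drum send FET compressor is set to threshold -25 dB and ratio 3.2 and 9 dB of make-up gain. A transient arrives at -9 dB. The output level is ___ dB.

-11 dB

Overshoot: -9 − (-25) = 16 dB.
3.2:1 compression reduces that to 16/3.2 = 5 dB over.
That puts the output at -20 dB; make-up adds 9 dB, giving -11 dB.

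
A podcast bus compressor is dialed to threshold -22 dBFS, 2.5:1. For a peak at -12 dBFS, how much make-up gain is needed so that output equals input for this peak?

6 dB

The peak compresses to -22 + 10/2.5 = -18 dBFS.
To reach -12 dBFS requires -12 − (-18) = 6 dB of make-up.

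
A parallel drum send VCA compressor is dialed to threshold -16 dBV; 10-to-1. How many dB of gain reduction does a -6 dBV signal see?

9 dB

Overshoot = -6 − (-16) = 10 dB.
At 10:1, output sits 10/10 = 1 dB above threshold.
Gain reduction = 10 − 1 = 9 dB.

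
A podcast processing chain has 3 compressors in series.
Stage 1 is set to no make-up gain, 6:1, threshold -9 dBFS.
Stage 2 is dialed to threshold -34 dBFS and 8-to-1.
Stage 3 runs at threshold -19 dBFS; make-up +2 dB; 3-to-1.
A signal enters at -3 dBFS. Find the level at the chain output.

Stage 1: -3 dBFS is 6 dB over -9 dBFS; at 6:1 that becomes 1 dB over, giving -8 dBFS.
Stage 2: -8 dBFS is 26 dB over -34 dBFS; at 8:1 that becomes 3.25 dB over, giving -30.75 dBFS.
Stage 3: below threshold (-30.75 ≤ -19); passes unchanged; make-up brings it to -28.75 dBFS.

-28.75 dBFS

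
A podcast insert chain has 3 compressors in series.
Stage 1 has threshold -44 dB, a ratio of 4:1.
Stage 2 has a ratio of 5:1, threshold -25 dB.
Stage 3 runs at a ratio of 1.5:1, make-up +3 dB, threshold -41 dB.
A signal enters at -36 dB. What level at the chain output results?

-39 dB

Stage 1: overshoot 8 dB → 8/4 = 2 dB → -42 dB.
Stage 2: -42 dB ≤ -25 dB, so stage 2 doesn't engage; output -42 dB.
Stage 3: -42 dB ≤ -41 dB, so stage 3 doesn't engage; make-up brings it to -39 dB.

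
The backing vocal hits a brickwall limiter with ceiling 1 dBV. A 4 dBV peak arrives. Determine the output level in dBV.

1 dBV

The limiter clamps the peak to its 1 dBV ceiling.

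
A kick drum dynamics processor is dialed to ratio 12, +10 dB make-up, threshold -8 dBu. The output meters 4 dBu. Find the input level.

16 dBu

Before make-up, the level was 4 − 10 = -6 dBu.
That's 2 dB above the -8 dBu threshold.
Before 12:1 compression the overshoot was 2 × 12 = 24 dB, so input = -8 + 24 = 16 dBu.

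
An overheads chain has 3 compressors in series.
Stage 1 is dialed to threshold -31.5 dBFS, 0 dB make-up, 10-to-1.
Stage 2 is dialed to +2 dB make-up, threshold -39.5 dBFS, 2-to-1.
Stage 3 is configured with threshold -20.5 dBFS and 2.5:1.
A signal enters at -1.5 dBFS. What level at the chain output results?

-32 dBFS

Stage 1: overshoot 30 dB → 30/10 = 3 dB → -28.5 dBFS.
Stage 2: -28.5 dBFS is 11 dB over -39.5 dBFS; at 2:1 that becomes 5.5 dB over, giving -34 dBFS; +2 dB make-up → -32 dBFS.
Stage 3: -32 dBFS ≤ -20.5 dBFS, so stage 3 doesn't engage; output -32 dBFS.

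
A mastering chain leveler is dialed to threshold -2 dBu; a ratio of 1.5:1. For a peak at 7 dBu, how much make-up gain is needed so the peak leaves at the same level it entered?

Without make-up, output = threshold + overshoot/1.5 = -2 + 6 = 4 dBu.
Gap to target: 3 dB.

3 dB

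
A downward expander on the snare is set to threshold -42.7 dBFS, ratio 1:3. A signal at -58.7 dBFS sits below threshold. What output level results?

-90.7 dBFS

The input is 16 dB below the -42.7 dBFS threshold.
A 1:3 expander multiplies undershoot by 3: 16 × 3 = 48 dB below threshold.
Output = -42.7 − 48 = -90.7 dBFS.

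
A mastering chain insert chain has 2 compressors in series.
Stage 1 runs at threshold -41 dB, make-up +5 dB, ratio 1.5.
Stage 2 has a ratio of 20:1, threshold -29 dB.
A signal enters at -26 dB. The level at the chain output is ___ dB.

Stage 1: 15 dB above -41 dB, reduced 1.5:1 to 10 dB above → -31 dB; +5 dB make-up → -26 dB.
Stage 2: overshoot 3 dB → 3/20 = 0.15 dB → -28.85 dB.

-28.85 dB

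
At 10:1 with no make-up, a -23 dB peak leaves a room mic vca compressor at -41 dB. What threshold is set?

Gain reduction = -23 − (-41) = 18 dB; output overshoot = GR / (R − 1) = 18 / 9 = 2 dB.
Threshold = output − output overshoot = -41 − 2 = -43 dB.

-43 dB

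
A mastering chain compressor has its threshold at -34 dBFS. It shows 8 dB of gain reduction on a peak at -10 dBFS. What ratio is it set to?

1.5:1

Input overshoot = -10 − (-34) = 24 dB.
Output overshoot = 24 − 8 = 16 dB.
Ratio = input overshoot / output overshoot = 24 / 16 = 1.5.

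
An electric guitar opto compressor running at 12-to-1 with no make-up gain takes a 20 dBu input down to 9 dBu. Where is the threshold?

8 dBu

Input is 12 dB above T (since output overshoot × R = input overshoot: (9 − T)·12 = 20 − T gives T = 8 dBu).
Check: 8 + (20 − 8)/12 = 8 + 1 = 9 dBu. ✓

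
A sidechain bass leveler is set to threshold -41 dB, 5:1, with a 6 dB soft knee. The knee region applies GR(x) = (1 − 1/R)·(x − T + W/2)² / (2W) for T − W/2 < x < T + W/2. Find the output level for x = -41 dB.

x − T + W/2 = -41 − (-41) + 3 = 3.
GR = (1 − 1/5) × 3² / 12 = 0.8 × 9 / 12 = 0.6 dB.
Output = -41 − 0.6 = -41.6 dB.

-41.6 dB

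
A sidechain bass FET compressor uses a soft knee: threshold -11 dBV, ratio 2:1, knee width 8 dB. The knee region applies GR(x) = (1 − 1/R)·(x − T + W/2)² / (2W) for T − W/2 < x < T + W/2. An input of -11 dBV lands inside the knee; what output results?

x − T + W/2 = -11 − (-11) + 4 = 4.
GR = (1 − 1/2) × 4² / 16 = 0.5 × 16 / 16 = 0.5 dB.
Output = -11 − 0.5 = -11.5 dBV.

-11.5 dBV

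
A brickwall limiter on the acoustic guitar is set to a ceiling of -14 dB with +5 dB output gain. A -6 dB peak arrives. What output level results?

The limiter clamps the peak to its -14 dB ceiling.
Output gain then adds 5 dB: -14 + 5 = -9 dB.

-9 dB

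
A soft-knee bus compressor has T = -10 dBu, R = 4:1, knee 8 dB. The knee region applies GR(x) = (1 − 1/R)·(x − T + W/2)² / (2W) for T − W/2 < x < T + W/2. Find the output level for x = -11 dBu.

-11.421875 dBu

x − T + W/2 = -11 − (-10) + 4 = 3.
GR = (1 − 1/4) × 3² / 16 = 0.75 × 9 / 16 = 0.421875 dB.
Output = -11 − 0.421875 = -11.421875 dBu.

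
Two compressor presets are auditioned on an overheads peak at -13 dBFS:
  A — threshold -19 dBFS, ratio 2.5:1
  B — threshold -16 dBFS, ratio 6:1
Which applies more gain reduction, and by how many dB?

A, by 1.1 dB

A: GR = 6 − 6/2.5 = 3.6 dB.
B: GR = 3 − 3/6 = 2.5 dB.
A applies 1.1 dB more gain reduction.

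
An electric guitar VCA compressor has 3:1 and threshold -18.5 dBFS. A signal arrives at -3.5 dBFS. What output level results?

Overshoot: -3.5 − (-18.5) = 15 dB.
The 15 dB excess becomes 5 dB after 3:1 reduction.
So the level is -18.5 + 5 = -13.5 dBFS.

-13.5 dBFS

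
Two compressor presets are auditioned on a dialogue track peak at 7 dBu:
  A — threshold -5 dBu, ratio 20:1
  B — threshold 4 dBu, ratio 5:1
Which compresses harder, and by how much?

A: overshoot 12 dB → output overshoot 0.6 dB → GR 11.4 dB.
B: overshoot 3 dB → output overshoot 0.6 dB → GR 2.4 dB.
A applies 9 dB more gain reduction.

A, by 9 dB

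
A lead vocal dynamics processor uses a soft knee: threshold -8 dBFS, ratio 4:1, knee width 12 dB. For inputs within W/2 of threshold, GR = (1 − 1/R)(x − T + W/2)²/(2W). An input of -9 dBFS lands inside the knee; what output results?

x − T + W/2 = -9 − (-8) + 6 = 5.
GR = (1 − 1/4) × 5² / 24 = 0.75 × 25 / 24 = 0.78125 dB.
Output = -9 − 0.78125 = -9.78125 dBFS.

-9.78125 dBFS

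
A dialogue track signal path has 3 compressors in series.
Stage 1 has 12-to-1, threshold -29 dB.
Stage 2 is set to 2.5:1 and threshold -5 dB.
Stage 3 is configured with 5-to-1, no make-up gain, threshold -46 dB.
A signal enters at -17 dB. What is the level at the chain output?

Stage 1: -17 dB is 12 dB over -29 dB; at 12:1 that becomes 1 dB over, giving -28 dB.
Stage 2: below threshold (-28 ≤ -5); passes unchanged; output -28 dB.
Stage 3: -28 dB is 18 dB over -46 dB; at 5:1 that becomes 3.6 dB over, giving -42.4 dB.

-42.4 dB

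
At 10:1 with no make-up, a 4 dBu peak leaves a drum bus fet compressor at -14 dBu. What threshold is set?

Input is 20 dB above T (since output overshoot × R = input overshoot: (-14 − T)·10 = 4 − T gives T = -16 dBu).
Check: -16 + (4 − (-16))/10 = -16 + 2 = -14 dBu. ✓

-16 dBu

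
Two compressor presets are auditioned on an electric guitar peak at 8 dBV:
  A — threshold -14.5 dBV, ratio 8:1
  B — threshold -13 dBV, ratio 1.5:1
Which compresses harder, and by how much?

A: GR = 22.5 − 22.5/8 = 19.6875 dB.
B: GR = 21 − 21/1.5 = 7 dB.
Difference: 12.6875 dB in favour of A.

A, by 12.6875 dB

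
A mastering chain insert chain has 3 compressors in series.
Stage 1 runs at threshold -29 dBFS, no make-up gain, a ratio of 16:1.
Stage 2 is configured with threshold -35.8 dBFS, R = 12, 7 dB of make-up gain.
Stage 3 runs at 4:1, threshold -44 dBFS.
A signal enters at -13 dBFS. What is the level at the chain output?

-40.0375 dBFS

Stage 1: -13 dBFS is 16 dB over -29 dBFS; at 16:1 that becomes 1 dB over, giving -28 dBFS.
Stage 2: 7.8 dB above -35.8 dBFS, reduced 12:1 to 0.65 dB above → -35.15 dBFS; +7 dB make-up → -28.15 dBFS.
Stage 3: 15.85 dB above -44 dBFS, reduced 4:1 to 3.9625 dB above → -40.0375 dBFS.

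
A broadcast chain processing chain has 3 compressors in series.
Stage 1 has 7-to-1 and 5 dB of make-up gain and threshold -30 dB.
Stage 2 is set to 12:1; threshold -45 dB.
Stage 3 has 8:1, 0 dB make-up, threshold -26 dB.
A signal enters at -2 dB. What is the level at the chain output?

Stage 1: -2 dB is 28 dB over -30 dB; at 7:1 that becomes 4 dB over, giving -26 dB; +5 dB make-up → -21 dB.
Stage 2: -21 dB is 24 dB over -45 dB; at 12:1 that becomes 2 dB over, giving -43 dB.
Stage 3: -43 dB is at or below the -26 dB threshold — no compression; output -43 dB.

-43 dB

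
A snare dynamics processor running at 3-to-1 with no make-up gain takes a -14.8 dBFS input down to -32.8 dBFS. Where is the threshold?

Input is 27 dB above T (since output overshoot × R = input overshoot: (-32.8 − T)·3 = -14.8 − T gives T = -41.8 dBFS).
Check: -41.8 + (-14.8 − (-41.8))/3 = -41.8 + 9 = -32.8 dBFS. ✓

-41.8 dBFS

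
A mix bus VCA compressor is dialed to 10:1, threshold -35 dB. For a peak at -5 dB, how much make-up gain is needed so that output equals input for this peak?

27 dB

Overshoot 30 dB → 30/10 = 3 dB after compression, so the compressed level is -35 + 3 = -32 dB.
Make-up = target − compressed = -5 − (-32) = 27 dB.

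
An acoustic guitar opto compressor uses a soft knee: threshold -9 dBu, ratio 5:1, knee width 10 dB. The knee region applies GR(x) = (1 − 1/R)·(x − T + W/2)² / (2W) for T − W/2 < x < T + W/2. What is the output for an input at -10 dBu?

-10.64 dBu

x − T + W/2 = -10 − (-9) + 5 = 4.
GR = (1 − 1/5) × 4² / 20 = 0.8 × 16 / 20 = 0.64 dB.
Output = -10 − 0.64 = -10.64 dBu.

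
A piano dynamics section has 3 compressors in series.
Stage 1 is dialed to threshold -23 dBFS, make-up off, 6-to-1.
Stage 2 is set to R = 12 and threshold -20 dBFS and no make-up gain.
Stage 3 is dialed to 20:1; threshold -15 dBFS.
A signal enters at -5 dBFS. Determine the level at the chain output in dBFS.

-20 dBFS

Stage 1: -5 dBFS is 18 dB over -23 dBFS; at 6:1 that becomes 3 dB over, giving -20 dBFS.
Stage 2: -20 dBFS ≤ -20 dBFS, so stage 2 doesn't engage; output -20 dBFS.
Stage 3: -20 dBFS ≤ -15 dBFS, so stage 3 doesn't engage; output -20 dBFS.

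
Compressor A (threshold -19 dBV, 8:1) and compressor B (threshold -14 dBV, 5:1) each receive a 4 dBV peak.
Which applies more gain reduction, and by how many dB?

A, by 5.725 dB

A: 23 dB over, compressed to 2.875 dB over, so 20.125 dB of GR.
B: 18 dB over, compressed to 3.6 dB over, so 14.4 dB of GR.
A reduces 5.725 dB more.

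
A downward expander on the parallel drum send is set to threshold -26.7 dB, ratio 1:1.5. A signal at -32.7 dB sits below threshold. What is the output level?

Undershoot = (-26.7) − (-32.7) = 6 dB.
At 1:1.5, that expands to 9 dB under threshold.
Output = -26.7 − 9 = -35.7 dB.

-35.7 dB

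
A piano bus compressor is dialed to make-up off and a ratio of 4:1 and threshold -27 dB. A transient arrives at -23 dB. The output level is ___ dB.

-26 dB

-23 dB sits 4 dB over threshold.
At 4:1 the overshoot is divided by 4, leaving 1 dB above threshold.
That puts the output at -26 dB.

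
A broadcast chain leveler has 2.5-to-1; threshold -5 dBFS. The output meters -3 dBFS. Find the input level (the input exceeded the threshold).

0 dBFS

That's 2 dB above the -5 dBFS threshold.
Undo the ratio: input overshoot = 2 × 2.5 = 5 dB, giving input = 0 dBFS.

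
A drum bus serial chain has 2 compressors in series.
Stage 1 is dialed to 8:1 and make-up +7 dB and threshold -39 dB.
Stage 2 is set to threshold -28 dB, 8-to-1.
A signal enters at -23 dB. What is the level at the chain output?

-30 dB

Stage 1: 16 dB above -39 dB, reduced 8:1 to 2 dB above → -37 dB; +7 dB make-up → -30 dB.
Stage 2: below threshold (-30 ≤ -28); passes unchanged; output -30 dB.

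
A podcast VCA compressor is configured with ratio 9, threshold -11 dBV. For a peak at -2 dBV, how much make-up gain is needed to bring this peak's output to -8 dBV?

2 dB

Overshoot 9 dB → 9/9 = 1 dB after compression, so the compressed level is -11 + 1 = -10 dBV.
Make-up = target − compressed = -8 − (-10) = 2 dB.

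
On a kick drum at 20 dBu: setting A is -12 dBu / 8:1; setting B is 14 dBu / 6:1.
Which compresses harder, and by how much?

A: 32 dB over, compressed to 4 dB over, so 28 dB of GR.
B: 6 dB over, compressed to 1 dB over, so 5 dB of GR.
A applies 23 dB more gain reduction.

A, by 23 dB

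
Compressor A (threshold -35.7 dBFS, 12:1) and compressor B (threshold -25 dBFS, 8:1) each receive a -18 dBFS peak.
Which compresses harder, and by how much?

A, by 10.1 dB

A: overshoot 17.7 dB → output overshoot 1.475 dB → GR 16.225 dB.
B: overshoot 7 dB → output overshoot 0.875 dB → GR 6.125 dB.
Difference: 10.1 dB in favour of A.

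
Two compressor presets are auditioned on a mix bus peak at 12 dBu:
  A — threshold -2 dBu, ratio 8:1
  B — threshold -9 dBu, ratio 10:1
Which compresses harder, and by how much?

B, by 6.65 dB

A: GR = 14 − 14/8 = 12.25 dB.
B: GR = 21 − 21/10 = 18.9 dB.
Difference: 6.65 dB in favour of B.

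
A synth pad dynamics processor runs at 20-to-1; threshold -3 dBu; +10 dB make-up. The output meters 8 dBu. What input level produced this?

Before make-up, the level was 8 − 10 = -2 dBu.
That's 1 dB above the -3 dBu threshold.
Before 20:1 compression the overshoot was 1 × 20 = 20 dB, so input = -3 + 20 = 17 dBu.

17 dBu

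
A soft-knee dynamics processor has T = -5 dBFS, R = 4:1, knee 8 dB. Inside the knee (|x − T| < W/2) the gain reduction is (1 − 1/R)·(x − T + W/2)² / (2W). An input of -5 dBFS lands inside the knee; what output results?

x − T + W/2 = -5 − (-5) + 4 = 4.
GR = (1 − 1/4) × 4² / 16 = 0.75 × 16 / 16 = 0.75 dB.
Output = -5 − 0.75 = -5.75 dBFS.

-5.75 dBFS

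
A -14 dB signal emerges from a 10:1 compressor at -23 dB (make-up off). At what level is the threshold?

Let T be the threshold. Output overshoot = (input overshoot)/R, so -23 − T = (-14 − T)/10.
10·(-23 − T) = -14 − T → 9·T = -230 − (-14) = -216.
T = -216/9 = -24 dB.

-24 dB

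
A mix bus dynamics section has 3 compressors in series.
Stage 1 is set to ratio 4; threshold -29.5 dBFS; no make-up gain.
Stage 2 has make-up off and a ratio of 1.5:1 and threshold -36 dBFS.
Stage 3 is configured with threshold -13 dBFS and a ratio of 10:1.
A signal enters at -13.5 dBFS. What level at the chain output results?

-29 dBFS

Stage 1: -13.5 dBFS is 16 dB over -29.5 dBFS; at 4:1 that becomes 4 dB over, giving -25.5 dBFS.
Stage 2: overshoot 10.5 dB → 10.5/1.5 = 7 dB → -29 dBFS.
Stage 3: below threshold (-29 ≤ -13); passes unchanged; output -29 dBFS.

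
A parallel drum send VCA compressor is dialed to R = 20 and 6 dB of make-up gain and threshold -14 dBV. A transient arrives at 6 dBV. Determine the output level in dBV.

-7 dBV

The input is 20 dB above the -14 dBV threshold.
20:1 compression reduces that to 20/20 = 1 dB over.
That puts the output at -13 dBV; make-up adds 6 dB, giving -7 dBV.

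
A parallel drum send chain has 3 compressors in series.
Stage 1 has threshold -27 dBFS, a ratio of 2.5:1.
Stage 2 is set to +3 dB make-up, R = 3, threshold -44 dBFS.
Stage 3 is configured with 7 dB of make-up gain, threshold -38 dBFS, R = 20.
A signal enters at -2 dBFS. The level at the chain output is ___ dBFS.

Stage 1: 25 dB above -27 dBFS, reduced 2.5:1 to 10 dB above → -17 dBFS.
Stage 2: 27 dB above -44 dBFS, reduced 3:1 to 9 dB above → -35 dBFS; +3 dB make-up → -32 dBFS.
Stage 3: -32 dBFS is 6 dB over -38 dBFS; at 20:1 that becomes 0.3 dB over, giving -37.7 dBFS; +7 dB make-up → -30.7 dBFS.

-30.7 dBFS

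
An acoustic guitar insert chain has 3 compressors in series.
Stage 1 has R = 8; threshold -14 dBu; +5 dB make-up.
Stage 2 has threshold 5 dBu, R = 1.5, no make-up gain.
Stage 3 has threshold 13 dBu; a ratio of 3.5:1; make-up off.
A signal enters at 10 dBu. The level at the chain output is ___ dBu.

-6 dBu

Stage 1: 24 dB above -14 dBu, reduced 8:1 to 3 dB above → -11 dBu; +5 dB make-up → -6 dBu.
Stage 2: below threshold (-6 ≤ 5); passes unchanged; output -6 dBu.
Stage 3: -6 dBu is at or below the 13 dBu threshold — no compression; output -6 dBu.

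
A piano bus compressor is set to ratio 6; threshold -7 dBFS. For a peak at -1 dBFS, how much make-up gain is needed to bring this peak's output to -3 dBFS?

3 dB

Without make-up, output = threshold + overshoot/6 = -7 + 1 = -6 dBFS.
Gap to target: 3 dB.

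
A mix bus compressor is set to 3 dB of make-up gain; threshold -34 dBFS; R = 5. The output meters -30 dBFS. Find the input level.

-29 dBFS

Before make-up, the level was -30 − 3 = -33 dBFS.
That's 1 dB above the -34 dBFS threshold.
Before 5:1 compression the overshoot was 1 × 5 = 5 dB, so input = -34 + 5 = -29 dBFS.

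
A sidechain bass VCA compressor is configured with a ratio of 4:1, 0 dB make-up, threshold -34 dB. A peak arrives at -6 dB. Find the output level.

-27 dB

Overshoot: -6 − (-34) = 28 dB.
At 4:1 the overshoot is divided by 4, leaving 7 dB above threshold.
So the level is -34 + 7 = -27 dB.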